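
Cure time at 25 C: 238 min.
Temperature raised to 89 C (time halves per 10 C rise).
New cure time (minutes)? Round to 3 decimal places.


Acceleration factor = 2^(64/10) = 84.4485
New time = 238 / 84.4485 = 2.818 min

2.818


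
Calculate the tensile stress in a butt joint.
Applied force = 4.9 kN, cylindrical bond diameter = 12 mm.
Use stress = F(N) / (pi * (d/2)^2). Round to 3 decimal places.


A = pi * 6.0^2 = 113.0973 mm^2
sigma = 4900.0 / 113.0973 = 43.326 MPa

43.326


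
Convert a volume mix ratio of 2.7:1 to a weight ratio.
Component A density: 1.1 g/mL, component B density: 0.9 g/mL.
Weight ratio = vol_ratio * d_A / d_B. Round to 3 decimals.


= 2.7 * 1.1 / 0.9 = 3.300

3.300


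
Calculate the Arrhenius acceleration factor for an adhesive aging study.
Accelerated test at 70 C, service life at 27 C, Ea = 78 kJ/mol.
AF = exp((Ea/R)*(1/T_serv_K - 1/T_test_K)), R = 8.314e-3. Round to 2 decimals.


T_test = 343.15 K, T_serv = 300.15 K
Ea/R = 78 / 0.008314 = 9381.77
AF = exp(9381.77 * (1/300.15 - 1/343.15))
= 50.24

50.24


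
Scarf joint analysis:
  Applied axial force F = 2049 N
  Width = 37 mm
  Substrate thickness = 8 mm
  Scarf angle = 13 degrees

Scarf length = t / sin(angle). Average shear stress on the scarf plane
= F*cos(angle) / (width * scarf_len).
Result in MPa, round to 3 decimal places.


Scarf length = 8 / sin(13 deg) = 35.5633 mm
cos(13 deg) = 0.974370
Shear = 2049 * 0.974370 / (37 * 35.5633)
= 1.517 MPa

1.517


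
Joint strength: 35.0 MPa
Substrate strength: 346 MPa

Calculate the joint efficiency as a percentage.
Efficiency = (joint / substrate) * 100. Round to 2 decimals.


Efficiency = (35.0 / 346) * 100 = 10.12%

10.12


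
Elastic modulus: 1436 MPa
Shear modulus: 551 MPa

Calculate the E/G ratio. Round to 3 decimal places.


E / G = 1436 / 551 = 2.606

2.606


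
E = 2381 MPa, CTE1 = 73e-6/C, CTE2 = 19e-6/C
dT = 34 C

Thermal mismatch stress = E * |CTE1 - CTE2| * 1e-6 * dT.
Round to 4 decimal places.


= 2381 * 54e-6 * 34
= 4.3715 MPa

4.3715


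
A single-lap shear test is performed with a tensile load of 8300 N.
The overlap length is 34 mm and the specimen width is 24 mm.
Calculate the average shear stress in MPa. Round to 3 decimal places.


Shear stress = F / (overlap * width)
= 8300 / (34 * 24)
= 8300 / 816
= 10.172 MPa

10.172


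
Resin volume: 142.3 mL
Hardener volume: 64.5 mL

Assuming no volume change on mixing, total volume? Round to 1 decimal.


V_total = 142.3 + 64.5 = 206.8 mL

206.8


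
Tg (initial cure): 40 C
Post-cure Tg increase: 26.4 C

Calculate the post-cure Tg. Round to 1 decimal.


Post-cure Tg = 40 + 26.4 = 66.4 C

66.4


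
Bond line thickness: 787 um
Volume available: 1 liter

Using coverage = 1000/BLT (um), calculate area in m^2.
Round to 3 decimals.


1 L = 1e6 mm^3, thickness = 787 um = 0.787 mm
Area = 1e6 / 0.787 mm^2 = (1e6 / 0.787) / 1e6 m^2 = 1000 / 787 m^2
= 1.271 m^2

1.271


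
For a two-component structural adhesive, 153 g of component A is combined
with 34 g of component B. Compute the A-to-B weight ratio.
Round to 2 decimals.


Weight ratio A:B = 153 / 34
= 4.50

4.50


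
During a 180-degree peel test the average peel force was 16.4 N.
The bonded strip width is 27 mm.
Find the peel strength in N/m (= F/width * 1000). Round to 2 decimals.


Peel strength = F/width * 1000
= 16.4 / 27 * 1000
= 607.41 N/m

607.41


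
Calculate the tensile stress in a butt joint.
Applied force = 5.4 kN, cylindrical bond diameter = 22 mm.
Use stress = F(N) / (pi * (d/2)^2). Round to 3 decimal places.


A = pi * 11.0^2 = 380.1327 mm^2
sigma = 5400.0 / 380.1327 = 14.206 MPa

14.206


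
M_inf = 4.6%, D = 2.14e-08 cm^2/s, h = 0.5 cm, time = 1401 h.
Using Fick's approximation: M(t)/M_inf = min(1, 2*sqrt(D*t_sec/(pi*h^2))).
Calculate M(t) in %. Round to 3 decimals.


t = 5043600 s
ratio = min(1, 2*sqrt(2.14e-08*5043600/(pi*0.2500)))
= 0.741417
M(t) = 4.6 * 0.741417 = 3.411%

3.411


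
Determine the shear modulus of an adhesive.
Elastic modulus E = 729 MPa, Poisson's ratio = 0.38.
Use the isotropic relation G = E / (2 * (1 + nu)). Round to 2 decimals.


G = 729 / (2*(1+0.38)) = 729 / 2.76
= 264.13 MPa

264.13


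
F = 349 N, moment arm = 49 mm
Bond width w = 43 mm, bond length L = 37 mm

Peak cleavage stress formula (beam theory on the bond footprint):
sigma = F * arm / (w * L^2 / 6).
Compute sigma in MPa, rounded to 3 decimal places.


sigma = (349 * 49) / (43 * 1369 / 6)
= 17101 * 6 / 58867
= 102606 / 58867
= 1.743 MPa

1.743


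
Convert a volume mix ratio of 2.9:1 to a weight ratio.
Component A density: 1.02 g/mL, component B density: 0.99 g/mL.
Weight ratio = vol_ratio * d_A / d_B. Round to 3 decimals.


= 2.9 * 1.02 / 0.99 = 2.988

2.988


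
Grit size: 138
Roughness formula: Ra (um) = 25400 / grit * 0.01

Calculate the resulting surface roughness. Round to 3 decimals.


Ra = 25400 / 138 * 0.01
= 1.841 um

1.841


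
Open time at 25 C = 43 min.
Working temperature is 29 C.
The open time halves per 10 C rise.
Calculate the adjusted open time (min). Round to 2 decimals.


factor = 2^((29 - 25) / 10) = 1.3195
ot = 43 / 1.3195 = 32.59 min

32.59


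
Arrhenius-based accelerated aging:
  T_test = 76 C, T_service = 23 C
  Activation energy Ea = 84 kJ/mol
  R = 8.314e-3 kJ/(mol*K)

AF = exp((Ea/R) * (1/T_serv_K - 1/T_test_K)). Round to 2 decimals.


T_test_K = 349.15, T_serv_K = 296.15
AF = exp((84/8.314e-3) * (1/296.15 - 1/349.15))
= 177.45

177.45


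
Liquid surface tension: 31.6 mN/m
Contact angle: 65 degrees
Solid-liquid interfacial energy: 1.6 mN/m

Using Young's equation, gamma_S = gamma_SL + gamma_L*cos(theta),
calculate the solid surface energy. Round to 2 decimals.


gamma_S = 1.6 + 31.6 * cos(65)
= 14.95 mN/m

14.95


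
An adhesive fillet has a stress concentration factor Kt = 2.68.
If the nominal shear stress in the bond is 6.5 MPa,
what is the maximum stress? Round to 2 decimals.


Max stress = 6.5 * 2.68 = 17.42 MPa

17.42


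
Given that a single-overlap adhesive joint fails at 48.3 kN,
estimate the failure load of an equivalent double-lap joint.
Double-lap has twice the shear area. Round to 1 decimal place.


Double-lap factor = 2
Expected load = 48.3 * 2 = 96.6 kN

96.6


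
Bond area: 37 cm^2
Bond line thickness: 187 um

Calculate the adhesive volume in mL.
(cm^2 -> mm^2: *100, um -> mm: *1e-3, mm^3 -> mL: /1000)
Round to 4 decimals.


V = 37*100 * 187*1e-3 / 1000
= 0.6919 mL

0.6919


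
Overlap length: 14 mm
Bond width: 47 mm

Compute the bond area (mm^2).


Bond area = 14 * 47 = 658 mm^2

658


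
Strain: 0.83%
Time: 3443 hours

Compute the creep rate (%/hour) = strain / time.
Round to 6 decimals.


Creep rate = 0.83 / 3443
= 0.000241 %/h

0.000241


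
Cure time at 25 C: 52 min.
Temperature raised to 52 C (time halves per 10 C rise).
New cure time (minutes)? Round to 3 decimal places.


Acceleration factor = 2^(27/10) = 6.4980
New time = 52 / 6.4980 = 8.002 min

8.002


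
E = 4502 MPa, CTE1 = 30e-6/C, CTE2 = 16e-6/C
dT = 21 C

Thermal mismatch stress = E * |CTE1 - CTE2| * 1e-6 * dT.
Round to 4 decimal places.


= 4502 * 14e-6 * 21
= 1.3236 MPa

1.3236


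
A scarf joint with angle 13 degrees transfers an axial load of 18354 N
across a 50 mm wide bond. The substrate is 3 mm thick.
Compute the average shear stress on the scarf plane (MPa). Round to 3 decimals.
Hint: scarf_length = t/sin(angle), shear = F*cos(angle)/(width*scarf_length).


scarf_length = 3 / sin(13 deg) = 13.3362 mm
cos(13 deg) = 0.974370
shear stress = 18354 * 0.974370 / (50 * 13.3362)
= 26.820 MPa

26.820


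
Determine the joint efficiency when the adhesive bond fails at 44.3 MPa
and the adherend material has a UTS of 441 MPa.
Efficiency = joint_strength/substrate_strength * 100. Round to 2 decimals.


Joint efficiency = 44.3 / 441 * 100
= 10.05%

10.05


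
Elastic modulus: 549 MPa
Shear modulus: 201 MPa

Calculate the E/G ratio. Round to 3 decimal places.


E / G = 549 / 201 = 2.731

2.731


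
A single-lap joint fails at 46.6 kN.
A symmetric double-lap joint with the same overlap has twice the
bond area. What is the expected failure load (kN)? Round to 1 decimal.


Double-lap load = 2 * 46.6 = 93.2 kN

93.2


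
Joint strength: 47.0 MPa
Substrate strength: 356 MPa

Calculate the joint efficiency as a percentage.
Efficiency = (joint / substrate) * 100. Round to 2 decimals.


Efficiency = (47.0 / 356) * 100 = 13.20%

13.20


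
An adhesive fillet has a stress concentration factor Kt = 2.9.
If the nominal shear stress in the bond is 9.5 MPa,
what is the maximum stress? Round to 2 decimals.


Max stress = 9.5 * 2.9 = 27.55 MPa

27.55


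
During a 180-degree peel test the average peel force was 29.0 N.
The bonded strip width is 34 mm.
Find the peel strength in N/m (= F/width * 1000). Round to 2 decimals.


Peel strength = F/width * 1000
= 29.0 / 34 * 1000
= 852.94 N/m

852.94


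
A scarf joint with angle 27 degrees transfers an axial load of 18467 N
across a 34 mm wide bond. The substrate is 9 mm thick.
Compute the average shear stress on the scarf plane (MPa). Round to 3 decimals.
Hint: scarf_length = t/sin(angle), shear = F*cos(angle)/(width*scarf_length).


scarf_length = 9 / sin(27 deg) = 19.8242 mm
cos(27 deg) = 0.891007
shear stress = 18467 * 0.891007 / (34 * 19.8242)
= 24.412 MPa

24.412


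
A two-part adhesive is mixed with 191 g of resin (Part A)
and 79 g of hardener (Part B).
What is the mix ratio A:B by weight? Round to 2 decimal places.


Mix ratio = mass_A / mass_B
= 191 / 79
= 2.42

2.42


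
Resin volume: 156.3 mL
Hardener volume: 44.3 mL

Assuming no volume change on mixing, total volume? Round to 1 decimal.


V_total = 156.3 + 44.3 = 200.6 mL

200.6


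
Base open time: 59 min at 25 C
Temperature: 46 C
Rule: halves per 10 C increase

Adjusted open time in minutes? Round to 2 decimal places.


Acceleration = 2^((46-25)/10) = 4.2871
Open time = 59 / 4.2871 = 13.76 min

13.76


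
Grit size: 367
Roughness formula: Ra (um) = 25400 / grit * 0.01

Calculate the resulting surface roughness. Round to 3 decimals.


Ra = 25400 / 367 * 0.01
= 0.692 um

0.692


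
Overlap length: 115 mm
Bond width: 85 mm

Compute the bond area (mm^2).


Bond area = 115 * 85 = 9775 mm^2

9775


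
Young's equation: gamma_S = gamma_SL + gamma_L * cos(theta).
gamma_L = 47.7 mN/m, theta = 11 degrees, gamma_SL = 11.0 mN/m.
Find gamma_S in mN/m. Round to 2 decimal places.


cos(11 deg) = 0.981627
gamma_S = 11.0 + 47.7 * 0.981627
= 57.82 mN/m

57.82


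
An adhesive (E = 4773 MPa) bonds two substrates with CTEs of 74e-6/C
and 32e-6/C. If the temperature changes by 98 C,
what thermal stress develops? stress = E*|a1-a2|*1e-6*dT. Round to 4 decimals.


Stress = 4773 * |74 - 32| * 1e-6 * 98
= 19.6457 MPa

19.6457


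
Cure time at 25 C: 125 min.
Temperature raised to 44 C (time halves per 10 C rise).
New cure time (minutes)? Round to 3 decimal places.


Acceleration factor = 2^(19/10) = 3.7321
New time = 125 / 3.7321 = 33.493 min

33.493


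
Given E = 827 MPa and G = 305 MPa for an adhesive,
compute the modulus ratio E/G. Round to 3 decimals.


E/G ratio = 827 / 305 = 2.711

2.711


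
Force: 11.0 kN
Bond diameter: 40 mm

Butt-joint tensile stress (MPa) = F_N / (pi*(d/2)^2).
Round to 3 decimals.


F_N = 11.0 * 1000 = 11000.0 N
A = pi*(20.0)^2 = 1256.6371 mm^2
stress = 11000.0 / 1256.6371 = 8.754 MPa

8.754


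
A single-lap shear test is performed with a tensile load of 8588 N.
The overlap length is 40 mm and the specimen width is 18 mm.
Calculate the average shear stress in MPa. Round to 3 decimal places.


Shear stress = F / (overlap * width)
= 8588 / (40 * 18)
= 8588 / 720
= 11.928 MPa

11.928


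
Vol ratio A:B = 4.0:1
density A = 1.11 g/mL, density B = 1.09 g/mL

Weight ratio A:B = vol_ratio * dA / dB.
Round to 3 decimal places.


Weight ratio = 4.0 * 1.11 / 1.09
= 4.073

4.073


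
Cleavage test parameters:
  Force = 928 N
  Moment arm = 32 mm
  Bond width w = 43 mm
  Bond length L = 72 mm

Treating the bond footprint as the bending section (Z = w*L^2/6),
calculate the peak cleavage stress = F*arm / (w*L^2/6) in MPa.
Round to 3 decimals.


M = 928 * 32 = 29696 N*mm
Z = 43 * 72^2 / 6 = 222912 / 6 mm^3
sigma = M / Z = 6 * 29696 / 222912 = 178176 / 222912
= 0.799 MPa

0.799


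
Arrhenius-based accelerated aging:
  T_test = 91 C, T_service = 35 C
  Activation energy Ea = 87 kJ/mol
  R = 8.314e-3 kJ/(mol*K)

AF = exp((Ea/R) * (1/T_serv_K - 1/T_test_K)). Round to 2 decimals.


T_test_K = 364.15, T_serv_K = 308.15
AF = exp((87/8.314e-3) * (1/308.15 - 1/364.15))
= 185.34

185.34


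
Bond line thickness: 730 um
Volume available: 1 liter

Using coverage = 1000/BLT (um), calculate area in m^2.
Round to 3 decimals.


1 L = 1e6 mm^3, thickness = 730 um = 0.73 mm
Area = 1e6 / 0.73 mm^2 = (1e6 / 0.73) / 1e6 m^2 = 1000 / 730 m^2
= 1.370 m^2

1.370


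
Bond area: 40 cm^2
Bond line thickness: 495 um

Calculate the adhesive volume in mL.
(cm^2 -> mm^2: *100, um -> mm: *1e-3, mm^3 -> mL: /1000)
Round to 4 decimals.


V = 40*100 * 495*1e-3 / 1000
= 1.9800 mL

1.9800


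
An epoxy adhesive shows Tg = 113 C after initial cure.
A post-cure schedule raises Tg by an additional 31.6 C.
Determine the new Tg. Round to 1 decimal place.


New Tg = 113 + 31.6
= 144.6 C

144.6


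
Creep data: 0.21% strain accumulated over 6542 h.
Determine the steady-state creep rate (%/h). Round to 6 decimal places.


Rate = 0.21 / 6542 = 0.000032 %/h

0.000032


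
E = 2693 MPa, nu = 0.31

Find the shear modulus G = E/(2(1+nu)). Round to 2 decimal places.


G = 2693 / (2 * 1.31)
= 1027.86 MPa

1027.86


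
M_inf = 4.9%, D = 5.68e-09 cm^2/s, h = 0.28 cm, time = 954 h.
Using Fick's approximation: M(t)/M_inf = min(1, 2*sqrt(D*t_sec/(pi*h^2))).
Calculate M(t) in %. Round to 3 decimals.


t = 3434400 s
ratio = min(1, 2*sqrt(5.68e-09*3434400/(pi*0.0784)))
= 0.562855
M(t) = 4.9 * 0.562855 = 2.758%

2.758


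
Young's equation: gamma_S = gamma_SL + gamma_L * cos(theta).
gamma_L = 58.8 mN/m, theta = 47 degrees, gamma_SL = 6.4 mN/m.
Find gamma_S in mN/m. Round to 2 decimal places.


cos(47 deg) = 0.681998
gamma_S = 6.4 + 58.8 * 0.681998
= 46.50 mN/m

46.50


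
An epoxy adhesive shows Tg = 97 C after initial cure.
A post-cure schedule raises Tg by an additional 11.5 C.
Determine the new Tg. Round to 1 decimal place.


New Tg = 97 + 11.5
= 108.5 C

108.5


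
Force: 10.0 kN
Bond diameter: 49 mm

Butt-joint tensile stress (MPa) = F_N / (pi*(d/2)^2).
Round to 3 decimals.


F_N = 10.0 * 1000 = 10000.0 N
A = pi*(24.5)^2 = 1885.7410 mm^2
stress = 10000.0 / 1885.7410 = 5.303 MPa

5.303


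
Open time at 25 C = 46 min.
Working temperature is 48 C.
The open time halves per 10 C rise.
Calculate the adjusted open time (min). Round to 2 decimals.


factor = 2^((48 - 25) / 10) = 4.9246
ot = 46 / 4.9246 = 9.34 min

9.34


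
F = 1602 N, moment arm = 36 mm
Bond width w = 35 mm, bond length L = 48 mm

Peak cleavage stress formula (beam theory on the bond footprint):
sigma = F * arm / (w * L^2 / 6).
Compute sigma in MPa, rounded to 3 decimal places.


sigma = (1602 * 36) / (35 * 2304 / 6)
= 57672 * 6 / 80640
= 346032 / 80640
= 4.291 MPa

4.291


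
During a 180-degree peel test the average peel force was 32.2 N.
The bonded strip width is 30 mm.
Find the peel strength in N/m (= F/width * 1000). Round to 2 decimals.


Peel strength = F/width * 1000
= 32.2 / 30 * 1000
= 1073.33 N/m

1073.33


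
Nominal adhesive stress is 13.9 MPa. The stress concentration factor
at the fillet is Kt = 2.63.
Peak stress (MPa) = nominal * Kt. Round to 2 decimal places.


Peak = 13.9 * 2.63 = 36.56 MPa

36.56


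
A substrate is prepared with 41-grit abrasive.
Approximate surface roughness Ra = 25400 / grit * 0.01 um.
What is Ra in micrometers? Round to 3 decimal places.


Ra = 25400 / 41 * 0.01 = 6.195 um

6.195


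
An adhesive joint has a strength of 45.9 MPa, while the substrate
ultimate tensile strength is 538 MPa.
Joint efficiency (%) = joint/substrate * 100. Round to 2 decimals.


Efficiency = 45.9 / 538 * 100
= 8.53%

8.53


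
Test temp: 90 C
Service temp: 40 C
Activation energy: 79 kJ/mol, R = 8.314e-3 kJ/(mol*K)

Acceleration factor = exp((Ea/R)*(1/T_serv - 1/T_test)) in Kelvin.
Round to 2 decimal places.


AF = exp((79/0.008314)*(1/313.15 - 1/363.15))
= 65.22

65.22


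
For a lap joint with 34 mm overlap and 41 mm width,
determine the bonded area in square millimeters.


Area = 34 * 41 = 1394 mm^2

1394


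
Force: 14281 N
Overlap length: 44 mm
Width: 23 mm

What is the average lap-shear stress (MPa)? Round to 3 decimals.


Average shear stress = F / (overlap * width)
= 14281 / (44 * 23)
= 14.112 MPa

14.112


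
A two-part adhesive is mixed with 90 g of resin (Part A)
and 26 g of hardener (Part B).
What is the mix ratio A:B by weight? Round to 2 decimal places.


Mix ratio = mass_A / mass_B
= 90 / 26
= 3.46

3.46


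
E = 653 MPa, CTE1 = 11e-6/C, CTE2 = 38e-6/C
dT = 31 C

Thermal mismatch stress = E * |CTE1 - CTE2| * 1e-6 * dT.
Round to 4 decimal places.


= 653 * 27e-6 * 31
= 0.5466 MPa

0.5466


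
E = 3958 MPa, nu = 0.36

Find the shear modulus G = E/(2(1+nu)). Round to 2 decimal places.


G = 3958 / (2 * 1.36)
= 1455.15 MPa

1455.15


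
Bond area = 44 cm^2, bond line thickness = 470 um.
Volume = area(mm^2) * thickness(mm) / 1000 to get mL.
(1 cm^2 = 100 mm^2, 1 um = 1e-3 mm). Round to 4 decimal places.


area_mm2 = 44 * 100 = 4400
blt_mm = 470 * 1e-3 = 0.47
vol_mm3 = 4400 * 0.47 = 2068.0
vol_mL = 2068.0 / 1000 = 2.0680 mL

2.0680


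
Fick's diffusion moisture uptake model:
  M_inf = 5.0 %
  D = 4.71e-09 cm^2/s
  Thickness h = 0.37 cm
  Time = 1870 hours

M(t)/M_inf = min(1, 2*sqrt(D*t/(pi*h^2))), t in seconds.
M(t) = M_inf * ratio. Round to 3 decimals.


t_sec = 1870 * 3600 = 6732000
ratio = 2*sqrt(4.71e-09*6732000/(pi*0.37^2))
= min(1, 0.543045)
= 0.543045
M(t) = 5.0 * 0.543045 = 2.715 %

2.715


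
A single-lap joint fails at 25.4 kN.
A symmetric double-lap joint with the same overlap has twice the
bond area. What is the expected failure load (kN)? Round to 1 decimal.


Double-lap load = 2 * 25.4 = 50.8 kN

50.8


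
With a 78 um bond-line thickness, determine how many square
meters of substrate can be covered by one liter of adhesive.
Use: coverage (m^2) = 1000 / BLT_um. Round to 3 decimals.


Coverage = 1000 / 78 = 12.821 m^2

12.821


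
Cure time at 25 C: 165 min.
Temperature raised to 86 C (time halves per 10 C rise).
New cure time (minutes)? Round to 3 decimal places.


Acceleration factor = 2^(61/10) = 68.5935
New time = 165 / 68.5935 = 2.405 min

2.405


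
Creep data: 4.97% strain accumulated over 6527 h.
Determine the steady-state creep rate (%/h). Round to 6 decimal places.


Rate = 4.97 / 6527 = 0.000761 %/h

0.000761


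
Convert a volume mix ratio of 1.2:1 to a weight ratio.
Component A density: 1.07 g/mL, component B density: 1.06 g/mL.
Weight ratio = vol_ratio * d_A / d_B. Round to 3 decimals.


= 1.2 * 1.07 / 1.06 = 1.211

1.211


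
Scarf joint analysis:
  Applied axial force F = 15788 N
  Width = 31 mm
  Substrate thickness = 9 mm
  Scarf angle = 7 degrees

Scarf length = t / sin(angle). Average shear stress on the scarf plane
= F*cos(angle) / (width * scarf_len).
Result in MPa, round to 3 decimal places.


Scarf length = 9 / sin(7 deg) = 73.8496 mm
cos(7 deg) = 0.992546
Shear = 15788 * 0.992546 / (31 * 73.8496)
= 6.845 MPa

6.845


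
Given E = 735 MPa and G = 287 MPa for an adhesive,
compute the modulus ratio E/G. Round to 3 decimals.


E/G ratio = 735 / 287 = 2.561

2.561


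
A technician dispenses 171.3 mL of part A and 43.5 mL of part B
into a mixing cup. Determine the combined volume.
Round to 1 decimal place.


Combined volume = 171.3 + 43.5
= 214.8 mL

214.8


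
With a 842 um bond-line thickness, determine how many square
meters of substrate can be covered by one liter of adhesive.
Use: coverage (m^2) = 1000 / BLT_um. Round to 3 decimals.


Coverage = 1000 / 842 = 1.188 m^2

1.188


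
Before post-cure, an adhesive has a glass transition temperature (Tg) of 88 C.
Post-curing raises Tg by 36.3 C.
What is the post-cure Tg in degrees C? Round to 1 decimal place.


Tg_post = Tg_base + delta_Tg
= 88 + 36.3
= 124.3 C

124.3


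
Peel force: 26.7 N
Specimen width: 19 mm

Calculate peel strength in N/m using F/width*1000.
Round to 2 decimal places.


Peel strength = 26.7 / 19 * 1000 = 1405.26 N/m

1405.26


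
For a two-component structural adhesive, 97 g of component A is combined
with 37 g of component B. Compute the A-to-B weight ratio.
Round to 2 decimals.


Weight ratio A:B = 97 / 37
= 2.62

2.62


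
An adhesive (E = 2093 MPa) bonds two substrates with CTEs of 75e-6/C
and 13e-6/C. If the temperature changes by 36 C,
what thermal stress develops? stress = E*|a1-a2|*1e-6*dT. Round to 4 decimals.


Stress = 2093 * |75 - 13| * 1e-6 * 36
= 4.6716 MPa

4.6716


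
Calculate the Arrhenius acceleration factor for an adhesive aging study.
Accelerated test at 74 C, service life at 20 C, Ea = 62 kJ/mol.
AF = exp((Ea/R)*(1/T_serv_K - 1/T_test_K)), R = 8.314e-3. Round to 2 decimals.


T_test = 347.15 K, T_serv = 293.15 K
Ea/R = 62 / 0.008314 = 7457.30
AF = exp(7457.30 * (1/293.15 - 1/347.15))
= 52.30

52.30


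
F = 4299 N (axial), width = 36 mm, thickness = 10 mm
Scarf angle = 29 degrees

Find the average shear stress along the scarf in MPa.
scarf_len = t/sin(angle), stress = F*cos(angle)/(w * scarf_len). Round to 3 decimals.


scarf_len = 10/sin(29 deg) = 20.6267
cos(29 deg) = 0.874620
stress = 4299*0.874620/(36*20.6267) = 5.064 MPa

5.064


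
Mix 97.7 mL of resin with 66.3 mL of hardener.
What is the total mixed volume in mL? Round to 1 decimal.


Total = 97.7 + 66.3 = 164.0 mL

164.0


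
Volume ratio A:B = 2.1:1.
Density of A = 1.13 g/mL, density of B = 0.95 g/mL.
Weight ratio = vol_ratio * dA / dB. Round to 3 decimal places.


Wt ratio = 2.1 * 1.13 / 0.95
= 2.498

2.498


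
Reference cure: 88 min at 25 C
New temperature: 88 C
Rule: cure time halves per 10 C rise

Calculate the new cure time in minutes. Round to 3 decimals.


factor = 2^((88-25)/10) = 78.7932
t_new = 88 / 78.7932 = 1.117 min

1.117


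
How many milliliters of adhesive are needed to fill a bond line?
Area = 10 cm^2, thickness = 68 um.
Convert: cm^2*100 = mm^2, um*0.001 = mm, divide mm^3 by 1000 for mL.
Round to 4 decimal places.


= (10 * 100) * (68 * 0.001) / 1000
= 0.0680 mL

0.0680


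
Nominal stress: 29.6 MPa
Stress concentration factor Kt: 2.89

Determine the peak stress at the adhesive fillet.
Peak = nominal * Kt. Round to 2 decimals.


Peak stress = 29.6 * 2.89
= 85.54 MPa

85.54


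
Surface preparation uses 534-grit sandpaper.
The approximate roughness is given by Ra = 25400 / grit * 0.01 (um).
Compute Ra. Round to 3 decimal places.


Ra = 25400 / 534 * 0.01
= 254 / 534
= 0.476 um

0.476


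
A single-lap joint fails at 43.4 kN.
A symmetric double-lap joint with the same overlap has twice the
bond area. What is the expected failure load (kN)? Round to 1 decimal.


Double-lap load = 2 * 43.4 = 86.8 kN

86.8


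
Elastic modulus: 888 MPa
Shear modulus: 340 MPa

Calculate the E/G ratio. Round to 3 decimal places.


E / G = 888 / 340 = 2.612

2.612


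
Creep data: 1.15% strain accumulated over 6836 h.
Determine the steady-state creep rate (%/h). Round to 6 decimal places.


Rate = 1.15 / 6836 = 0.000168 %/h

0.000168


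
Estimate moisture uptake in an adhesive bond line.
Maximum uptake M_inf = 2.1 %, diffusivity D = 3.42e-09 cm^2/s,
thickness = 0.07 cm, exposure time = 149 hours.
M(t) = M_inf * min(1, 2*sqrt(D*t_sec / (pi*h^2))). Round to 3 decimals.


Convert time: 149 h = 536400 s
ratio = min(1, 2*sqrt(3.42e-09*536400/(pi*0.07^2)))
= 0.690422
M(t) = 2.1 * 0.690422 = 1.450%

1.450


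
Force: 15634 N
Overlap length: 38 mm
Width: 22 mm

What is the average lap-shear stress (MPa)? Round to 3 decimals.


Average shear stress = F / (overlap * width)
= 15634 / (38 * 22)
= 18.701 MPa

18.701


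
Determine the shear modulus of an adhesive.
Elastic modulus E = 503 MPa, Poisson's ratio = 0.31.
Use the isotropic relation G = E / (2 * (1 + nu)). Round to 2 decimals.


G = 503 / (2*(1+0.31)) = 503 / 2.62
= 191.98 MPa

191.98


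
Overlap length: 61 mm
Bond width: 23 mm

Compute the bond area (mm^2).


Bond area = 61 * 23 = 1403 mm^2

1403


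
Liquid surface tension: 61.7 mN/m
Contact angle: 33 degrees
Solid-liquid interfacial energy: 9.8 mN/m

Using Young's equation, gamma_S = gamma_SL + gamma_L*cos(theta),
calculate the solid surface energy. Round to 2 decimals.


gamma_S = 9.8 + 61.7 * cos(33)
= 61.55 mN/m

61.55


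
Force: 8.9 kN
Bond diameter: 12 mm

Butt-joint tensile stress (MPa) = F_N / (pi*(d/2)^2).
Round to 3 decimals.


F_N = 8.9 * 1000 = 8900.0 N
A = pi*(6.0)^2 = 113.0973 mm^2
stress = 8900.0 / 113.0973 = 78.693 MPa

78.693


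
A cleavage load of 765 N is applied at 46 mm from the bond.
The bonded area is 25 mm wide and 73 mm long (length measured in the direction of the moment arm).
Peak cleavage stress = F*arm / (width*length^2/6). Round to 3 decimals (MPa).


Moment = 765 * 46 = 35190 N*mm
Section modulus = 25 * 5329 / 6 = 133225 / 6 mm^3
Stress = 35190 / (133225 / 6) = 211140 / 133225
= 1.585 MPa

1.585


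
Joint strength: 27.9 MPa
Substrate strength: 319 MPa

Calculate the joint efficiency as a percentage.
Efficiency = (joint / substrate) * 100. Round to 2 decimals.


Efficiency = (27.9 / 319) * 100 = 8.75%

8.75


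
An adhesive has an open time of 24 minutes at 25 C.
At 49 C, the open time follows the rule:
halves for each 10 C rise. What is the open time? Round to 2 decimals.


Factor = 2^((49-25)/10) = 5.2780
Open time = 24 / 5.2780 = 4.55 min

4.55


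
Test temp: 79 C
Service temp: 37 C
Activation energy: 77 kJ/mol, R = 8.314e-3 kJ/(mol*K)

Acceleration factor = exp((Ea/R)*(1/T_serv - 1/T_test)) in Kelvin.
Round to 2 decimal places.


AF = exp((77/0.008314)*(1/310.15 - 1/352.15))
= 35.22

35.22


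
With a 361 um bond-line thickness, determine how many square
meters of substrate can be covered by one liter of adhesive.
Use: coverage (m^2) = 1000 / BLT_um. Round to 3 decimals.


Coverage = 1000 / 361 = 2.770 m^2

2.770


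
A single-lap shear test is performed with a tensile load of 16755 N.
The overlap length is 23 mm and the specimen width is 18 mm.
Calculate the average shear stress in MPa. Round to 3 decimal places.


Shear stress = F / (overlap * width)
= 16755 / (23 * 18)
= 16755 / 414
= 40.471 MPa

40.471


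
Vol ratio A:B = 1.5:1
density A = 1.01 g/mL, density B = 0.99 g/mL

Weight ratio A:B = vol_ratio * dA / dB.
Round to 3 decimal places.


Weight ratio = 1.5 * 1.01 / 0.99
= 1.530

1.530


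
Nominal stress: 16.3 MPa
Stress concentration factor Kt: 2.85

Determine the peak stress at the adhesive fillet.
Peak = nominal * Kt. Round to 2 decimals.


Peak stress = 16.3 * 2.85
= 46.46 MPa

46.46


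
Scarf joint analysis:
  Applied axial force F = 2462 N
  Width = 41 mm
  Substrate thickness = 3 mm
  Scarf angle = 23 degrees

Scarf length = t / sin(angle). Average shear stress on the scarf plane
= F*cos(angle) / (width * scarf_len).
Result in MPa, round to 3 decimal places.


Scarf length = 3 / sin(23 deg) = 7.6779 mm
cos(23 deg) = 0.920505
Shear = 2462 * 0.920505 / (41 * 7.6779)
= 7.199 MPa

7.199


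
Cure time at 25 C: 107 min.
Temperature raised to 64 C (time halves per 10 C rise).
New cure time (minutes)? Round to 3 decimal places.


Acceleration factor = 2^(39/10) = 14.9285
New time = 107 / 14.9285 = 7.167 min

7.167


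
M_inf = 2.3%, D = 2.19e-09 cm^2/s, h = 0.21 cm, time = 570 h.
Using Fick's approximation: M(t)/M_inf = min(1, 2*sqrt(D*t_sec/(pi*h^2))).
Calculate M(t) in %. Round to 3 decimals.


t = 2052000 s
ratio = min(1, 2*sqrt(2.19e-09*2052000/(pi*0.0441)))
= 0.360202
M(t) = 2.3 * 0.360202 = 0.828%

0.828


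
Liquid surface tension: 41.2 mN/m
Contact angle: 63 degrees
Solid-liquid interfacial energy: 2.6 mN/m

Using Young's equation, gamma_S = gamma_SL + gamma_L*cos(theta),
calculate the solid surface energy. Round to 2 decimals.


gamma_S = 2.6 + 41.2 * cos(63)
= 21.30 mN/m

21.30


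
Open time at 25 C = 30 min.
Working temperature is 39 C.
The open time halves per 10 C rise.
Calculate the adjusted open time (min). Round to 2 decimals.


factor = 2^((39 - 25) / 10) = 2.6390
ot = 30 / 2.6390 = 11.37 min

11.37


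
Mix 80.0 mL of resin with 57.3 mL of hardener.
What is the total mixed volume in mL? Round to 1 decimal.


Total = 80.0 + 57.3 = 137.3 mL

137.3


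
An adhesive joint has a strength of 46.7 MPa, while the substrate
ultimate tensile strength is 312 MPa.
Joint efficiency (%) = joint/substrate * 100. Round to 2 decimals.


Efficiency = 46.7 / 312 * 100
= 14.97%

14.97


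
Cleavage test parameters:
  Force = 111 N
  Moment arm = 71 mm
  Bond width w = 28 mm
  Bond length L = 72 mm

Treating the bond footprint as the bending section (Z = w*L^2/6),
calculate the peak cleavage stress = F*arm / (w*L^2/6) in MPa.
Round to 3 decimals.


M = 111 * 71 = 7881 N*mm
Z = 28 * 72^2 / 6 = 145152 / 6 mm^3
sigma = M / Z = 6 * 7881 / 145152 = 47286 / 145152
= 0.326 MPa

0.326


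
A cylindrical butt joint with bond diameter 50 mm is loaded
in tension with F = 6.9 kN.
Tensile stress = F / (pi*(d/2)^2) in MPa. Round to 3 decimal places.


Area = pi * (50/2)^2 = 1963.4954 mm^2
Stress = 6.9*1000 / 1963.4954
= 3.514 MPa

3.514


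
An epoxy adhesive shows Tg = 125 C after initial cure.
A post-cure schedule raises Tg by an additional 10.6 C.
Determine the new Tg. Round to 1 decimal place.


New Tg = 125 + 10.6
= 135.6 C

135.6


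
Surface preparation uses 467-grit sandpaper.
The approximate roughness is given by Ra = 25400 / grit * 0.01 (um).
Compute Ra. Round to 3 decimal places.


Ra = 25400 / 467 * 0.01
= 254 / 467
= 0.544 um

0.544


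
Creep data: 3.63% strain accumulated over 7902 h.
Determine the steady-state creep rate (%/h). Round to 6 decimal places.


Rate = 3.63 / 7902 = 0.000459 %/h

0.000459


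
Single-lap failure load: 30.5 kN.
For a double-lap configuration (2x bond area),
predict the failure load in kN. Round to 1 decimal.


Failure load = 30.5 * 2 = 61.0 kN

61.0


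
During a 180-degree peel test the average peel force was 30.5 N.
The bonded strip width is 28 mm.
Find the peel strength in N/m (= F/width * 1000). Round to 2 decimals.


Peel strength = F/width * 1000
= 30.5 / 28 * 1000
= 1089.29 N/m

1089.29


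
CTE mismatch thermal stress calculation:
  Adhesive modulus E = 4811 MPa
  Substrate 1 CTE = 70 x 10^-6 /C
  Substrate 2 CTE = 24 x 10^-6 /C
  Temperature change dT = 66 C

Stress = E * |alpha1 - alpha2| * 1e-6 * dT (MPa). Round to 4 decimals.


delta_alpha = |70 - 24| = 46 x 10^-6/C
Stress = 4811 * 46e-6 * 66
= 14.6062 MPa

14.6062


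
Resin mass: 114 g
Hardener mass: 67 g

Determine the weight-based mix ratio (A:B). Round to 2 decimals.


Ratio = 114 / 67 = 1.70

1.70


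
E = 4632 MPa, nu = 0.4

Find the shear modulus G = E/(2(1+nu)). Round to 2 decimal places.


G = 4632 / (2 * 1.40)
= 1654.29 MPa

1654.29


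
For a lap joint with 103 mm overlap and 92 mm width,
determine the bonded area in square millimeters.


Area = 103 * 92 = 9476 mm^2

9476


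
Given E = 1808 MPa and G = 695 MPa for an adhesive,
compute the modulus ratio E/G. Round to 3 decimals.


E/G ratio = 1808 / 695 = 2.601

2.601


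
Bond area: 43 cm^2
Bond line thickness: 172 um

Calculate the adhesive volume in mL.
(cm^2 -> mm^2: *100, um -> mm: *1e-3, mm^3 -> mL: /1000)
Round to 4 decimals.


V = 43*100 * 172*1e-3 / 1000
= 0.7396 mL

0.7396


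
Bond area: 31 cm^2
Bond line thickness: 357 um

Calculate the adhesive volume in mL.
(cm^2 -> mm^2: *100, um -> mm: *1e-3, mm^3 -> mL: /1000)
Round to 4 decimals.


V = 31*100 * 357*1e-3 / 1000
= 1.1067 mL

1.1067


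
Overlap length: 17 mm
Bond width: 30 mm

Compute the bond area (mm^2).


Bond area = 17 * 30 = 510 mm^2

510


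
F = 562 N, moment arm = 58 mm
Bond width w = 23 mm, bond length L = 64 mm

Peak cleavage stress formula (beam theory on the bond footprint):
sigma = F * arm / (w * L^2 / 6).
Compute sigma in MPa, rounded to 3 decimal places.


sigma = (562 * 58) / (23 * 4096 / 6)
= 32596 * 6 / 94208
= 195576 / 94208
= 2.076 MPa

2.076


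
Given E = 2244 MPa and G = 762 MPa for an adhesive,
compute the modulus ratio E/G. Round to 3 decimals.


E/G ratio = 2244 / 762 = 2.945

2.945


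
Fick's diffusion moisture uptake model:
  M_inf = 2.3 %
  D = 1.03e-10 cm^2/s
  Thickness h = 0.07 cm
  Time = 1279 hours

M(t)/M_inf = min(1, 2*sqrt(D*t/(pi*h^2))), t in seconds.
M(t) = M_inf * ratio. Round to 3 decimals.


t_sec = 1279 * 3600 = 4604400
ratio = 2*sqrt(1.03e-10*4604400/(pi*0.07^2))
= min(1, 0.351044)
= 0.351044
M(t) = 2.3 * 0.351044 = 0.807 %

0.807


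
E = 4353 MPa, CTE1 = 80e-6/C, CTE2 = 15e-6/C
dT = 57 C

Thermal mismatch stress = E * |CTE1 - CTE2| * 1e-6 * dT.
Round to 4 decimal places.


= 4353 * 65e-6 * 57
= 16.1279 MPa

16.1279


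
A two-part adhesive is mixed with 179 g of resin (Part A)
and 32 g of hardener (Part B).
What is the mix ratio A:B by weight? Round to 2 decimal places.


Mix ratio = mass_A / mass_B
= 179 / 32
= 5.59

5.59


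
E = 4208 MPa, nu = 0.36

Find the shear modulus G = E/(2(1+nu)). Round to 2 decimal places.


G = 4208 / (2 * 1.36)
= 1547.06 MPa

1547.06


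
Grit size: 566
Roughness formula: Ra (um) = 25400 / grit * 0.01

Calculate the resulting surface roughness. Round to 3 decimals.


Ra = 25400 / 566 * 0.01
= 0.449 um

0.449


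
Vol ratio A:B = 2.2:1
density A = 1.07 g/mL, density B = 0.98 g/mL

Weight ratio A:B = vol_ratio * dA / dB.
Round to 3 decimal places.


Weight ratio = 2.2 * 1.07 / 0.98
= 2.402

2.402


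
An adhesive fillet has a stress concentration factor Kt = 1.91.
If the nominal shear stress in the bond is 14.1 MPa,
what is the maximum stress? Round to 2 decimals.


Max stress = 14.1 * 1.91 = 26.93 MPa

26.93


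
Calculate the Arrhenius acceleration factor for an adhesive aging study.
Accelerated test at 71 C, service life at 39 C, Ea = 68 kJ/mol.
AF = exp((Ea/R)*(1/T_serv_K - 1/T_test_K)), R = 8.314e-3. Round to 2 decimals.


T_test = 344.15 K, T_serv = 312.15 K
Ea/R = 68 / 0.008314 = 8178.98
AF = exp(8178.98 * (1/312.15 - 1/344.15))
= 11.43

11.43


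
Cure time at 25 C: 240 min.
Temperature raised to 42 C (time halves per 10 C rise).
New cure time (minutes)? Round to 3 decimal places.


Acceleration factor = 2^(17/10) = 3.2490
New time = 240 / 3.2490 = 73.869 min

73.869


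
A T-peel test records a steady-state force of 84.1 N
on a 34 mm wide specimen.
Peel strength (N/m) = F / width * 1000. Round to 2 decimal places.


Peel strength = 84.1 / 34 * 1000
= 2473.53 N/m

2473.53


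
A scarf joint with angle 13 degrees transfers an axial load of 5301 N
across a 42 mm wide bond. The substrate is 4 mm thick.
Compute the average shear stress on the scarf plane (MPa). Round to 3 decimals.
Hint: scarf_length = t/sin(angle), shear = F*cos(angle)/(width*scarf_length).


scarf_length = 4 / sin(13 deg) = 17.7816 mm
cos(13 deg) = 0.974370
shear stress = 5301 * 0.974370 / (42 * 17.7816)
= 6.916 MPa

6.916


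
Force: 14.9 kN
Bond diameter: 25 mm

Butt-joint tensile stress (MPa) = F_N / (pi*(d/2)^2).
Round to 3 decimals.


F_N = 14.9 * 1000 = 14900.0 N
A = pi*(12.5)^2 = 490.8739 mm^2
stress = 14900.0 / 490.8739 = 30.354 MPa

30.354


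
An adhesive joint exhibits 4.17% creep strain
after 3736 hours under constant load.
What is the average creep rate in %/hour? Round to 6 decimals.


Creep rate = strain / time
= 4.17 / 3736
= 0.001116 %/h

0.001116


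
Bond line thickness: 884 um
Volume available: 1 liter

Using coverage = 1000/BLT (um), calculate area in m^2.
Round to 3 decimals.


1 L = 1e6 mm^3, thickness = 884 um = 0.884 mm
Area = 1e6 / 0.884 mm^2 = (1e6 / 0.884) / 1e6 m^2 = 1000 / 884 m^2
= 1.131 m^2

1.131


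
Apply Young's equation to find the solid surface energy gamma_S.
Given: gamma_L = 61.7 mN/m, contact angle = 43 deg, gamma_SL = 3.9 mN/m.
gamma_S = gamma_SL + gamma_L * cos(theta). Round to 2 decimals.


theta_rad = 43 * pi/180 = 0.750492
gamma_S = 3.9 + 61.7 * cos(0.750492)
= 49.02 mN/m

49.02


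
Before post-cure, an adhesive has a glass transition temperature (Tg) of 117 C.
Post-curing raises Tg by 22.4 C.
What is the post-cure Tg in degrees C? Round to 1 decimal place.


Tg_post = Tg_base + delta_Tg
= 117 + 22.4
= 139.4 C

139.4


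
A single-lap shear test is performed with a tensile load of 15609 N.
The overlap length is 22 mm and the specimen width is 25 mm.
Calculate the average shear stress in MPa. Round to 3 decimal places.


Shear stress = F / (overlap * width)
= 15609 / (22 * 25)
= 15609 / 550
= 28.380 MPa

28.380


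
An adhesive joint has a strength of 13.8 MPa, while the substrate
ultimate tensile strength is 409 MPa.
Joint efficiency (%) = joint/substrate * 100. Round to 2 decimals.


Efficiency = 13.8 / 409 * 100
= 3.37%

3.37


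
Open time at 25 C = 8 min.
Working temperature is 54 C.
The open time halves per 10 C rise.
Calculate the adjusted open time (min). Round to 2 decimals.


factor = 2^((54 - 25) / 10) = 7.4643
ot = 8 / 7.4643 = 1.07 min

1.07


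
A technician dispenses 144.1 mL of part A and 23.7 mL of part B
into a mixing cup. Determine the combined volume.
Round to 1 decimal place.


Combined volume = 144.1 + 23.7
= 167.8 mL

167.8


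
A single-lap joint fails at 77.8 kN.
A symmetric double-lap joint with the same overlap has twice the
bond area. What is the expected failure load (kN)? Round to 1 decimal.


Double-lap load = 2 * 77.8 = 155.6 kN

155.6


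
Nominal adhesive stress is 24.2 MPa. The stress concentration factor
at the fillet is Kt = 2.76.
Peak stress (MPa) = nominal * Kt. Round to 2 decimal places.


Peak = 24.2 * 2.76 = 66.79 MPa

66.79


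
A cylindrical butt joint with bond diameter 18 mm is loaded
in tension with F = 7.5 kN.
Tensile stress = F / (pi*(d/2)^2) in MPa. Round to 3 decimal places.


Area = pi * (18/2)^2 = 254.4690 mm^2
Stress = 7.5*1000 / 254.4690
= 29.473 MPa

29.473


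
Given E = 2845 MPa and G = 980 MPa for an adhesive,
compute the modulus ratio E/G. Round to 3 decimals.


E/G ratio = 2845 / 980 = 2.903

2.903


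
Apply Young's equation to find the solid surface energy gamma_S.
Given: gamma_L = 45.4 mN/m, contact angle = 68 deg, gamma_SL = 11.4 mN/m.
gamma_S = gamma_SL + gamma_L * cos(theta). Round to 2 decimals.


theta_rad = 68 * pi/180 = 1.186824
gamma_S = 11.4 + 45.4 * cos(1.186824)
= 28.41 mN/m

28.41


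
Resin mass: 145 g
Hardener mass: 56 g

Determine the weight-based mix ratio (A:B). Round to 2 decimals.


Ratio = 145 / 56 = 2.59

2.59


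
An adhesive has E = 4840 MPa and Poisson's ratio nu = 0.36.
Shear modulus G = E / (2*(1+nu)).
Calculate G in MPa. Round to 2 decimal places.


G = 4840 / (2*(1+0.36))
= 4840 / 2.72
= 1779.41 MPa

1779.41


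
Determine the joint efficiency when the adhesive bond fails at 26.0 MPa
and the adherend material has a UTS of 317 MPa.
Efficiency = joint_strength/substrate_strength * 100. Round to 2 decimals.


Joint efficiency = 26.0 / 317 * 100
= 8.20%

8.20


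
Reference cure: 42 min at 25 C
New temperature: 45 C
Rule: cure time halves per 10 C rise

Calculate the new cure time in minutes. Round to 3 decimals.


factor = 2^((45-25)/10) = 4.0000
t_new = 42 / 4.0000 = 10.500 min

10.500
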